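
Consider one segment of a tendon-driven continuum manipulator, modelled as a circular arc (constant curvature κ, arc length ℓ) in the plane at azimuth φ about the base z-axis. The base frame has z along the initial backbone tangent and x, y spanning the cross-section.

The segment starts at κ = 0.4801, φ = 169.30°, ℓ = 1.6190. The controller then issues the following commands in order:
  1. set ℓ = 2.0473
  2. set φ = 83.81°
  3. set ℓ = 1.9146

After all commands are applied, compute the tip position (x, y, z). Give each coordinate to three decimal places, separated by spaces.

initial: κ=0.4801, φ=169.30°, ℓ=1.6190
cmd 1: set ℓ=2.0473 → (κ,φ,ℓ)=(0.4801,169.30°,2.0473) → tip=(-0.9116,0.1722,1.7332)
cmd 2: set φ=83.81° → (κ,φ,ℓ)=(0.4801,83.81°,2.0473) → tip=(0.1000,0.9223,1.7332)
cmd 3: set ℓ=1.9146 → (κ,φ,ℓ)=(0.4801,83.81°,1.9146) → tip=(0.0884,0.8149,1.6561)

0.088 0.815 1.656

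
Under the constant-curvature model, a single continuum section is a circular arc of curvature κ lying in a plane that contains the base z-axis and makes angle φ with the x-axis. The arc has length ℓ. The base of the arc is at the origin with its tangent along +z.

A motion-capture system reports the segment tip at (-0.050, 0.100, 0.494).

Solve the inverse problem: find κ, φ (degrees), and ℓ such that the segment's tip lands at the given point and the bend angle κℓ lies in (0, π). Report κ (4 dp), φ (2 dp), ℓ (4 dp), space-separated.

ρ = √(x²+y²) = √(-0.050² + 0.100²) = 0.11180
φ = atan2(y, x) mod 360° = atan2(0.100, -0.050) = 116.5651°
|p|² = ρ² + z² = 0.11180² + 0.494² = 0.25654
κ = 2ρ / |p|² = 2×0.11180 / 0.25654 = 0.87164
θ = 2·atan2(ρ, z) = 2·atan2(0.11180, 0.494) = 0.44515 rad
ℓ = θ/κ = 0.44515/0.87164 = 0.51070

0.8716 116.57 0.5107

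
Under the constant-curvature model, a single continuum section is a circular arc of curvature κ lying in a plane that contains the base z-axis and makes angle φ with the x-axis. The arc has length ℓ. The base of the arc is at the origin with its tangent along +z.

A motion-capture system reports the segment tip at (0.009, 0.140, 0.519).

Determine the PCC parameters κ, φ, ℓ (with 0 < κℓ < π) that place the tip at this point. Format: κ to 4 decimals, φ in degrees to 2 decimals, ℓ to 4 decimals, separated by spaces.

ρ = √(x²+y²) = √(0.009² + 0.140²) = 0.14029
φ = atan2(y, x) mod 360° = atan2(0.140, 0.009) = 86.3218°
|p|² = ρ² + z² = 0.14029² + 0.519² = 0.28904
κ = 2ρ / |p|² = 2×0.14029 / 0.28904 = 0.97072
θ = 2·atan2(ρ, z) = 2·atan2(0.14029, 0.519) = 0.52799 rad
ℓ = θ/κ = 0.52799/0.97072 = 0.54392

0.9707 86.32 0.5439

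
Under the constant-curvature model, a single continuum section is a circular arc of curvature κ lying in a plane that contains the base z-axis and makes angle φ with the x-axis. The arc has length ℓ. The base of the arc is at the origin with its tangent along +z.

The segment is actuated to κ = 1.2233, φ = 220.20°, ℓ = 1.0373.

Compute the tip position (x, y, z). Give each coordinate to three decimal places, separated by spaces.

θ = κ·ℓ = 1.2233 × 1.0373 = 1.26893 rad
ρ = (1 − cos θ)/κ = (1 − 0.29730)/1.2233 = 0.57443
z = sin θ / κ = 0.95478/1.2233 = 0.78050
x = ρ cos φ = 0.57443 × cos(220.20°) = -0.43875
y = ρ sin φ = 0.57443 × sin(220.20°) = -0.37077

-0.439 -0.371 0.780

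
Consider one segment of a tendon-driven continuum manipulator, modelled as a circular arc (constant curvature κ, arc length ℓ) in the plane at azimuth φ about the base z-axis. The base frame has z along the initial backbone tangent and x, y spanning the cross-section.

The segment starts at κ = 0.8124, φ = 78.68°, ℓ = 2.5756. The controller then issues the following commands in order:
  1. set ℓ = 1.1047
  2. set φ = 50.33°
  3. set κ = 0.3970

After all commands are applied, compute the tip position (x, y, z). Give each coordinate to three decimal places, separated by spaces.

initial: κ=0.8124, φ=78.68°, ℓ=2.5756
cmd 1: set ℓ=1.1047 → (κ,φ,ℓ)=(0.8124,78.68°,1.1047) → tip=(0.0909,0.4543,0.9623)
cmd 2: set φ=50.33° → (κ,φ,ℓ)=(0.8124,50.33°,1.1047) → tip=(0.2958,0.3566,0.9623)
cmd 3: set κ=0.3970 → (κ,φ,ℓ)=(0.3970,50.33°,1.1047) → tip=(0.1522,0.1835,1.0696)

0.152 0.183 1.070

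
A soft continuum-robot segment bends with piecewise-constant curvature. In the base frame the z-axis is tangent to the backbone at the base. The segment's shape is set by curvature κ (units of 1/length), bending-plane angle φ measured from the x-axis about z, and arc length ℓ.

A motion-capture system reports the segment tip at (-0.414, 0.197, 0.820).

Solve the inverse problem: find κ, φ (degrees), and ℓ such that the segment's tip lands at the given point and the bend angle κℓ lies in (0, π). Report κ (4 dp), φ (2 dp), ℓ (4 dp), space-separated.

ρ = √(x²+y²) = √(-0.414² + 0.197²) = 0.45848
φ = atan2(y, x) mod 360° = atan2(0.197, -0.414) = 154.5528°
|p|² = ρ² + z² = 0.45848² + 0.820² = 0.88260
κ = 2ρ / |p|² = 2×0.45848 / 0.88260 = 1.03893
θ = 2·atan2(ρ, z) = 2·atan2(0.45848, 0.820) = 1.01964 rad
ℓ = θ/κ = 1.01964/1.03893 = 0.98144

1.0389 154.55 0.9814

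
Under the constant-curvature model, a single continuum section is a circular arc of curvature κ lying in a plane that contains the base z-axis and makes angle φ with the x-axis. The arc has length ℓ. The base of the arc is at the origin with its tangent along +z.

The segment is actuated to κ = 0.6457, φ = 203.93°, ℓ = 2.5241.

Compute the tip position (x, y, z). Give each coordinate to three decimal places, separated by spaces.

-1.499 -0.665 1.546

θ = κ·ℓ = 0.6457 × 2.5241 = 1.62981 rad
ρ = (1 − cos θ)/κ = (1 − -0.05898)/0.6457 = 1.64005
z = sin θ / κ = 0.99826/0.6457 = 1.54601
x = ρ cos φ = 1.64005 × cos(203.93°) = -1.49907
y = ρ sin φ = 1.64005 × sin(203.93°) = -0.66524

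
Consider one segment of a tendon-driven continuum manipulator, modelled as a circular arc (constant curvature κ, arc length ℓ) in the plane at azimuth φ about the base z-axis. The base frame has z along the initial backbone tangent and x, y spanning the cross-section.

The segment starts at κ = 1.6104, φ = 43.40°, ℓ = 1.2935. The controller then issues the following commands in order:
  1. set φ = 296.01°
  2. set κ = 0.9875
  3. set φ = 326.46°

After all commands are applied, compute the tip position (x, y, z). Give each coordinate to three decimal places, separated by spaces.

0.600 -0.398 0.969

initial: κ=1.6104, φ=43.40°, ℓ=1.2935
cmd 1: set φ=296.01° → (κ,φ,ℓ)=(1.6104,296.01°,1.2935) → tip=(0.4058,-0.8316,0.5413)
cmd 2: set κ=0.9875 → (κ,φ,ℓ)=(0.9875,296.01°,1.2935) → tip=(0.3156,-0.6468,0.9694)
cmd 3: set φ=326.46° → (κ,φ,ℓ)=(0.9875,326.46°,1.2935) → tip=(0.5999,-0.3977,0.9694)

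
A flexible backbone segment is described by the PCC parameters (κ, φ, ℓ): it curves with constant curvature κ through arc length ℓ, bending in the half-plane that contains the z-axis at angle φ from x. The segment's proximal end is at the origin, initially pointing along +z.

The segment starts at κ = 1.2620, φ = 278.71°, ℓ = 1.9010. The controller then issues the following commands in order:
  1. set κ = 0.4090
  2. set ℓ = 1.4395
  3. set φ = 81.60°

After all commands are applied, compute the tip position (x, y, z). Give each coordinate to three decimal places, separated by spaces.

0.060 0.407 1.358

initial: κ=1.2620, φ=278.71°, ℓ=1.9010
cmd 1: set κ=0.4090 → (κ,φ,ℓ)=(0.4090,278.71°,1.9010) → tip=(0.1064,-0.6944,1.7152)
cmd 2: set ℓ=1.4395 → (κ,φ,ℓ)=(0.4090,278.71°,1.4395) → tip=(0.0623,-0.4069,1.3578)
cmd 3: set φ=81.60° → (κ,φ,ℓ)=(0.4090,81.60°,1.4395) → tip=(0.0601,0.4072,1.3578)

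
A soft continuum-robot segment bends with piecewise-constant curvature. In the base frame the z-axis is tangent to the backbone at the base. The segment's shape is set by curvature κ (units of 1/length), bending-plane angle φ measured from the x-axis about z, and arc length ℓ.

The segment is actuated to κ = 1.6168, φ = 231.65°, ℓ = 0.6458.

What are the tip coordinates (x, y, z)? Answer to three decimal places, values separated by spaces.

θ = κ·ℓ = 1.6168 × 0.6458 = 1.04413 rad
ρ = (1 − cos θ)/κ = (1 − 0.50265)/1.6168 = 0.30761
z = sin θ / κ = 0.86449/1.6168 = 0.53469
x = ρ cos φ = 0.30761 × cos(231.65°) = -0.19086
y = ρ sin φ = 0.30761 × sin(231.65°) = -0.24124

-0.191 -0.241 0.535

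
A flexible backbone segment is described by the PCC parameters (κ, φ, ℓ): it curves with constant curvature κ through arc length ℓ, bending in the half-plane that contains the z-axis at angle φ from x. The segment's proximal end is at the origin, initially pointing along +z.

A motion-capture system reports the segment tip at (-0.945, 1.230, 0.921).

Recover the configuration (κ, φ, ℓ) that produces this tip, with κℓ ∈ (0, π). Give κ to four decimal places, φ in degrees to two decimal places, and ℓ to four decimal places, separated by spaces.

0.9533 127.53 2.1713

ρ = √(x²+y²) = √(-0.945² + 1.230²) = 1.55110
φ = atan2(y, x) mod 360° = atan2(1.230, -0.945) = 127.5348°
|p|² = ρ² + z² = 1.55110² + 0.921² = 3.25417
κ = 2ρ / |p|² = 2×1.55110 / 3.25417 = 0.95330
θ = 2·atan2(ρ, z) = 2·atan2(1.55110, 0.921) = 2.06994 rad
ℓ = θ/κ = 2.06994/0.95330 = 2.17133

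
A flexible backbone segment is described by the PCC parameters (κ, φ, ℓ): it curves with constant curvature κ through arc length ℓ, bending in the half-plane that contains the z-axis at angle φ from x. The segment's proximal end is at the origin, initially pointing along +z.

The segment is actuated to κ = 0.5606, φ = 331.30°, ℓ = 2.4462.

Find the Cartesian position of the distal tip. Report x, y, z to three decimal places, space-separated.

1.255 -0.687 1.748

θ = κ·ℓ = 0.5606 × 2.4462 = 1.37134 rad
ρ = (1 − cos θ)/κ = (1 − 0.19814)/0.5606 = 1.43037
z = sin θ / κ = 0.98017/0.5606 = 1.74844
x = ρ cos φ = 1.43037 × cos(331.30°) = 1.25464
y = ρ sin φ = 1.43037 × sin(331.30°) = -0.68690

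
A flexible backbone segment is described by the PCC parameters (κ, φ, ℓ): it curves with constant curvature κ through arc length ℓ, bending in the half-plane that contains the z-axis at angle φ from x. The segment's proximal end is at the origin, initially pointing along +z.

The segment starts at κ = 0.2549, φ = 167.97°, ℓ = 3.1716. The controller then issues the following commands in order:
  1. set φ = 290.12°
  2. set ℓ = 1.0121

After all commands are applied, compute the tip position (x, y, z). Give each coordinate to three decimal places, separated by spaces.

initial: κ=0.2549, φ=167.97°, ℓ=3.1716
cmd 1: set φ=290.12° → (κ,φ,ℓ)=(0.2549,290.12°,3.1716) → tip=(0.4175,-1.1396,2.8372)
cmd 2: set ℓ=1.0121 → (κ,φ,ℓ)=(0.2549,290.12°,1.0121) → tip=(0.0447,-0.1219,1.0009)

0.045 -0.122 1.001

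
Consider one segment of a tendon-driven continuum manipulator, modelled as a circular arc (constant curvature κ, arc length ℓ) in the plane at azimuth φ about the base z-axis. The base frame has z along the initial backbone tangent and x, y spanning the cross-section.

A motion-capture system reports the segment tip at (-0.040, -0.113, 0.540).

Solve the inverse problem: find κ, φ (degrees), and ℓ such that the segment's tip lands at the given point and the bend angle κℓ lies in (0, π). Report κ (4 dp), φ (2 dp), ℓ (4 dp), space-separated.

0.7835 250.51 0.5576

ρ = √(x²+y²) = √(-0.040² + -0.113²) = 0.11987
φ = atan2(y, x) mod 360° = atan2(-0.113, -0.040) = 250.5069°
|p|² = ρ² + z² = 0.11987² + 0.540² = 0.30597
κ = 2ρ / |p|² = 2×0.11987 / 0.30597 = 0.78355
θ = 2·atan2(ρ, z) = 2·atan2(0.11987, 0.540) = 0.43688 rad
ℓ = θ/κ = 0.43688/0.78355 = 0.55757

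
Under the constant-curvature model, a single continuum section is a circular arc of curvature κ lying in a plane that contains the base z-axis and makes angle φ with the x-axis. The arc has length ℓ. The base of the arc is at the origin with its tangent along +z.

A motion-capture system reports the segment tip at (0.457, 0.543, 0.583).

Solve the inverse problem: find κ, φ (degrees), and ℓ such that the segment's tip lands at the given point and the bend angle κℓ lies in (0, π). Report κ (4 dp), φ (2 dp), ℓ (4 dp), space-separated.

ρ = √(x²+y²) = √(0.457² + 0.543²) = 0.70972
φ = atan2(y, x) mod 360° = atan2(0.543, 0.457) = 49.9153°
|p|² = ρ² + z² = 0.70972² + 0.583² = 0.84359
κ = 2ρ / |p|² = 2×0.70972 / 0.84359 = 1.68262
θ = 2·atan2(ρ, z) = 2·atan2(0.70972, 0.583) = 1.76622 rad
ℓ = θ/κ = 1.76622/1.68262 = 1.04969

1.6826 49.92 1.0497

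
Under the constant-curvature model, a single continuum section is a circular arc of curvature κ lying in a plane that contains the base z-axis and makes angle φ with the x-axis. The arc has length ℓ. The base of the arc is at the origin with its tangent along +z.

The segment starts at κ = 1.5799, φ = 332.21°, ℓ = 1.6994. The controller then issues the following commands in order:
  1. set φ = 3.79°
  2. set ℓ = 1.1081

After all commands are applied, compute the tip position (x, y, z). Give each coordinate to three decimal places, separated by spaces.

initial: κ=1.5799, φ=332.21°, ℓ=1.6994
cmd 1: set φ=3.79° → (κ,φ,ℓ)=(1.5799,3.79°,1.6994) → tip=(1.1984,0.0794,0.2791)
cmd 2: set ℓ=1.1081 → (κ,φ,ℓ)=(1.5799,3.79°,1.1081) → tip=(0.7446,0.0493,0.6227)

0.745 0.049 0.623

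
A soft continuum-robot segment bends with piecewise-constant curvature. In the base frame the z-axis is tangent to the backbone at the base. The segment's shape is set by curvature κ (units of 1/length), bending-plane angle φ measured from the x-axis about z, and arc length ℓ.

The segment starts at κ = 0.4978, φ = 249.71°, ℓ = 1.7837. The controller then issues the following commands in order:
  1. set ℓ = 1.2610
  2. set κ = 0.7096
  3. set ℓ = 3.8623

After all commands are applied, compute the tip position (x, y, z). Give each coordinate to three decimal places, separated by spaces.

-0.939 -2.539 0.550

initial: κ=0.4978, φ=249.71°, ℓ=1.7837
cmd 1: set ℓ=1.2610 → (κ,φ,ℓ)=(0.4978,249.71°,1.2610) → tip=(-0.1328,-0.3592,1.1798)
cmd 2: set κ=0.7096 → (κ,φ,ℓ)=(0.7096,249.71°,1.2610) → tip=(-0.1829,-0.4948,1.0993)
cmd 3: set ℓ=3.8623 → (κ,φ,ℓ)=(0.7096,249.71°,3.8623) → tip=(-0.9386,-2.5388,0.5500)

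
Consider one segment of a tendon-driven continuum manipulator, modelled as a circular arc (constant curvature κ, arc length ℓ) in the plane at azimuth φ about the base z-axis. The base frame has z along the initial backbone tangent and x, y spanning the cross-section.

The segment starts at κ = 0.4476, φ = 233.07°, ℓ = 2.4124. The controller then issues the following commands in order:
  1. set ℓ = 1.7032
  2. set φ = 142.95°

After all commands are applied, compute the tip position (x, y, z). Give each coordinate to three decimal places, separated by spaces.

initial: κ=0.4476, φ=233.07°, ℓ=2.4124
cmd 1: set ℓ=1.7032 → (κ,φ,ℓ)=(0.4476,233.07°,1.7032) → tip=(-0.3715,-0.4943,1.5430)
cmd 2: set φ=142.95° → (κ,φ,ℓ)=(0.4476,142.95°,1.7032) → tip=(-0.4935,0.3726,1.5430)

-0.494 0.373 1.543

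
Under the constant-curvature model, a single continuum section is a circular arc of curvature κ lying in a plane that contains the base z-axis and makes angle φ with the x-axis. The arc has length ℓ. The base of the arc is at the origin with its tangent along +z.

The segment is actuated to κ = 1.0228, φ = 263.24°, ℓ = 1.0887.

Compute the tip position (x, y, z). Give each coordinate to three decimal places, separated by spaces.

-0.064 -0.542 0.877

θ = κ·ℓ = 1.0228 × 1.0887 = 1.11352 rad
ρ = (1 − cos θ)/κ = (1 − 0.44150)/1.0228 = 0.54605
z = sin θ / κ = 0.89726/1.0228 = 0.87726
x = ρ cos φ = 0.54605 × cos(263.24°) = -0.06428
y = ρ sin φ = 0.54605 × sin(263.24°) = -0.54225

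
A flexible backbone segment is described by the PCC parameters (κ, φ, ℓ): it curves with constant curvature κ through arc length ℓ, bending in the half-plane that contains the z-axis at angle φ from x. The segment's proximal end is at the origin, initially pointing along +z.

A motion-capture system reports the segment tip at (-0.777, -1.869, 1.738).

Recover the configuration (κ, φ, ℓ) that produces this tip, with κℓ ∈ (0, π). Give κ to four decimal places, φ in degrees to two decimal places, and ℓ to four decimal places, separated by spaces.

ρ = √(x²+y²) = √(-0.777² + -1.869²) = 2.02408
φ = atan2(y, x) mod 360° = atan2(-1.869, -0.777) = 247.4259°
|p|² = ρ² + z² = 2.02408² + 1.738² = 7.11753
κ = 2ρ / |p|² = 2×2.02408 / 7.11753 = 0.56876
θ = 2·atan2(ρ, z) = 2·atan2(2.02408, 1.738) = 1.72259 rad
ℓ = θ/κ = 1.72259/0.56876 = 3.02868

0.5688 247.43 3.0287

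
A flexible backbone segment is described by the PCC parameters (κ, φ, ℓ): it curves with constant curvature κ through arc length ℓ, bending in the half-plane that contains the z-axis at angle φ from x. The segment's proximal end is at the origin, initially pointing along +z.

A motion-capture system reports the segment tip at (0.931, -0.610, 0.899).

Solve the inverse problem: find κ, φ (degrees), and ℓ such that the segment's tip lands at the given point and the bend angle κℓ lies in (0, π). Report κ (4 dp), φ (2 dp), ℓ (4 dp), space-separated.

ρ = √(x²+y²) = √(0.931² + -0.610²) = 1.11304
φ = atan2(y, x) mod 360° = atan2(-0.610, 0.931) = 326.7668°
|p|² = ρ² + z² = 1.11304² + 0.899² = 2.04706
κ = 2ρ / |p|² = 2×1.11304 / 2.04706 = 1.08745
θ = 2·atan2(ρ, z) = 2·atan2(1.11304, 0.899) = 1.78276 rad
ℓ = θ/κ = 1.78276/1.08745 = 1.63939

1.0875 326.77 1.6394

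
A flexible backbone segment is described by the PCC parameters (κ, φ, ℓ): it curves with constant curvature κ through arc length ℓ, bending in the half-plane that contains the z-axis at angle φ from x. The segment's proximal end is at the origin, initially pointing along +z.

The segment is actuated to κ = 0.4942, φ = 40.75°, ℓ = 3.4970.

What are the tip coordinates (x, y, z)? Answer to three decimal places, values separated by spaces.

θ = κ·ℓ = 0.4942 × 3.4970 = 1.72822 rad
ρ = (1 − cos θ)/κ = (1 − -0.15677)/0.4942 = 2.34070
z = sin θ / κ = 0.98763/0.4942 = 1.99845
x = ρ cos φ = 2.34070 × cos(40.75°) = 1.77323
y = ρ sin φ = 2.34070 × sin(40.75°) = 1.52791

1.773 1.528 1.998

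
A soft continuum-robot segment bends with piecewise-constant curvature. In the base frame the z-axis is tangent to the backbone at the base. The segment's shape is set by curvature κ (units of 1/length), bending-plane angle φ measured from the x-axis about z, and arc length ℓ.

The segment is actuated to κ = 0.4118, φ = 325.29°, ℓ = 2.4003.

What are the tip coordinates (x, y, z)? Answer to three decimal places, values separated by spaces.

θ = κ·ℓ = 0.4118 × 2.4003 = 0.98844 rad
ρ = (1 − cos θ)/κ = (1 − 0.54999)/0.4118 = 1.09279
z = sin θ / κ = 0.83517/0.4118 = 2.02810
x = ρ cos φ = 1.09279 × cos(325.29°) = 0.89832
y = ρ sin φ = 1.09279 × sin(325.29°) = -0.62226

0.898 -0.622 2.028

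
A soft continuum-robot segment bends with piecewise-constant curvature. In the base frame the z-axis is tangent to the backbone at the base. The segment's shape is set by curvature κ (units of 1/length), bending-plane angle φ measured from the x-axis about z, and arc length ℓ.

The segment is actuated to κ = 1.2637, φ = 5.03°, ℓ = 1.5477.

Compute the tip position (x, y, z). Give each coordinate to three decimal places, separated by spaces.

1.084 0.095 0.733

θ = κ·ℓ = 1.2637 × 1.5477 = 1.95583 rad
ρ = (1 − cos θ)/κ = (1 − -0.37559)/1.2637 = 1.08854
z = sin θ / κ = 0.92679/1.2637 = 0.73339
x = ρ cos φ = 1.08854 × cos(5.03°) = 1.08435
y = ρ sin φ = 1.08854 × sin(5.03°) = 0.09544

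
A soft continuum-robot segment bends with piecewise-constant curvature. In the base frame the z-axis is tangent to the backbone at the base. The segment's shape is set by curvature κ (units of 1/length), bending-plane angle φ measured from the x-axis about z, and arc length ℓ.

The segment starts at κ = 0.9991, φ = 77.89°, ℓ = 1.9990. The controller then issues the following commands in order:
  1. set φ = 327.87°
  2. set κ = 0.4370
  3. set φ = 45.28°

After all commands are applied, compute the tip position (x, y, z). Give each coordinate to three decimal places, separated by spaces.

initial: κ=0.9991, φ=77.89°, ℓ=1.9990
cmd 1: set φ=327.87° → (κ,φ,ℓ)=(0.9991,327.87°,1.9990) → tip=(1.1982,-0.7525,0.9113)
cmd 2: set κ=0.4370 → (κ,φ,ℓ)=(0.4370,327.87°,1.9990) → tip=(0.6936,-0.4356,1.7543)
cmd 3: set φ=45.28° → (κ,φ,ℓ)=(0.4370,45.28°,1.9990) → tip=(0.5763,0.5819,1.7543)

0.576 0.582 1.754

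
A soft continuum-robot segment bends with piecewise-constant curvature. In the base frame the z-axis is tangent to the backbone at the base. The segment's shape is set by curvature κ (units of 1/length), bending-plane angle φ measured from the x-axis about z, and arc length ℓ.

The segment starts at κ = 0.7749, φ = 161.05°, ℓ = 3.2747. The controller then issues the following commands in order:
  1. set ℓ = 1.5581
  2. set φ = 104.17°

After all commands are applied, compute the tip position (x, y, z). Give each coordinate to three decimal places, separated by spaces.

-0.204 0.806 1.206

initial: κ=0.7749, φ=161.05°, ℓ=3.2747
cmd 1: set ℓ=1.5581 → (κ,φ,ℓ)=(0.7749,161.05°,1.5581) → tip=(-0.7867,0.2701,1.2062)
cmd 2: set φ=104.17° → (κ,φ,ℓ)=(0.7749,104.17°,1.5581) → tip=(-0.2036,0.8064,1.2062)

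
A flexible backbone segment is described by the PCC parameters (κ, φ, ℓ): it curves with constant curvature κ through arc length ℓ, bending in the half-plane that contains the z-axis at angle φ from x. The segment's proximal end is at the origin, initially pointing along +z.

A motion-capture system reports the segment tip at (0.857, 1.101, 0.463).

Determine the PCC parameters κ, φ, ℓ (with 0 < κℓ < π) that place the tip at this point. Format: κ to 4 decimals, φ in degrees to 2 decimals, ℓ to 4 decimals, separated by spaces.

ρ = √(x²+y²) = √(0.857² + 1.101²) = 1.39522
φ = atan2(y, x) mod 360° = atan2(1.101, 0.857) = 52.1034°
|p|² = ρ² + z² = 1.39522² + 0.463² = 2.16102
κ = 2ρ / |p|² = 2×1.39522 / 2.16102 = 1.29126
θ = 2·atan2(ρ, z) = 2·atan2(1.39522, 0.463) = 2.50077 rad
ℓ = θ/κ = 2.50077/1.29126 = 1.93668

1.2913 52.10 1.9367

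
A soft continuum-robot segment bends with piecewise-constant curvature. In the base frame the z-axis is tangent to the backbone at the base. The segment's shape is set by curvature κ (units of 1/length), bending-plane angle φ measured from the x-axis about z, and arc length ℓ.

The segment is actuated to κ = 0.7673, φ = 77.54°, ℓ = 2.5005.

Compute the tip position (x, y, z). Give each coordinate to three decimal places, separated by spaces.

0.377 1.706 1.225

θ = κ·ℓ = 0.7673 × 2.5005 = 1.91863 rad
ρ = (1 − cos θ)/κ = (1 − -0.34087)/0.7673 = 1.74751
z = sin θ / κ = 0.94011/0.7673 = 1.22522
x = ρ cos φ = 1.74751 × cos(77.54°) = 0.37704
y = ρ sin φ = 1.74751 × sin(77.54°) = 1.70635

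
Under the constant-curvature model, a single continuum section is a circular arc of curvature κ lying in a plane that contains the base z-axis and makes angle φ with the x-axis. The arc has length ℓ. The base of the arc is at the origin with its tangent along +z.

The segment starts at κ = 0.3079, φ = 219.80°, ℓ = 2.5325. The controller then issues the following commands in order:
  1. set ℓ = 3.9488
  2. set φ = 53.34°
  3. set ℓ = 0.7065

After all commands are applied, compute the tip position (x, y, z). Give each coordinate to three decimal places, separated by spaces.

0.046 0.061 0.701

initial: κ=0.3079, φ=219.80°, ℓ=2.5325
cmd 1: set ℓ=3.9488 → (κ,φ,ℓ)=(0.3079,219.80°,3.9488) → tip=(-1.6280,-1.3564,3.0453)
cmd 2: set φ=53.34° → (κ,φ,ℓ)=(0.3079,53.34°,3.9488) → tip=(1.2652,1.6999,3.0453)
cmd 3: set ℓ=0.7065 → (κ,φ,ℓ)=(0.3079,53.34°,0.7065) → tip=(0.0457,0.0614,0.7009)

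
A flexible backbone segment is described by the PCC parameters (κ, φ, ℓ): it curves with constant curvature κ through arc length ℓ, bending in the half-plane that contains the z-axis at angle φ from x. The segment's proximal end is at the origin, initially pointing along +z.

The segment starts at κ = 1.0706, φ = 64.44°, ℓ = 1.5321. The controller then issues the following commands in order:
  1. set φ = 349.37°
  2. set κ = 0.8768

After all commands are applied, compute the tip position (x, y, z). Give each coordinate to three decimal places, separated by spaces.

initial: κ=1.0706, φ=64.44°, ℓ=1.5321
cmd 1: set φ=349.37° → (κ,φ,ℓ)=(1.0706,349.37°,1.5321) → tip=(0.9818,-0.1843,0.9318)
cmd 2: set κ=0.8768 → (κ,φ,ℓ)=(0.8768,349.37°,1.5321) → tip=(0.8682,-0.1629,1.1111)

0.868 -0.163 1.111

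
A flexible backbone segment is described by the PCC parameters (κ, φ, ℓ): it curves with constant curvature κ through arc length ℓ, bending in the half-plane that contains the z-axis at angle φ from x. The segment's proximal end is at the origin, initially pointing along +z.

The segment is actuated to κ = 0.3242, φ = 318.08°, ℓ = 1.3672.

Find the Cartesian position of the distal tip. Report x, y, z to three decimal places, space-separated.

θ = κ·ℓ = 0.3242 × 1.3672 = 0.44325 rad
ρ = (1 − cos θ)/κ = (1 − 0.90336)/0.3242 = 0.29807
z = sin θ / κ = 0.42887/0.3242 = 1.32287
x = ρ cos φ = 0.29807 × cos(318.08°) = 0.22179
y = ρ sin φ = 0.29807 × sin(318.08°) = -0.19914

0.222 -0.199 1.323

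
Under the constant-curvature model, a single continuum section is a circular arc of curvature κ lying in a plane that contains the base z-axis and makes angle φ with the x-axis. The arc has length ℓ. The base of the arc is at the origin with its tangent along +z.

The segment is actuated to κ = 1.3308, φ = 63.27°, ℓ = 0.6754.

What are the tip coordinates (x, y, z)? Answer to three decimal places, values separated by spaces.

θ = κ·ℓ = 1.3308 × 0.6754 = 0.89882 rad
ρ = (1 − cos θ)/κ = (1 − 0.62253)/1.3308 = 0.28364
z = sin θ / κ = 0.78259/1.3308 = 0.58806
x = ρ cos φ = 0.28364 × cos(63.27°) = 0.12758
y = ρ sin φ = 0.28364 × sin(63.27°) = 0.25333

0.128 0.253 0.588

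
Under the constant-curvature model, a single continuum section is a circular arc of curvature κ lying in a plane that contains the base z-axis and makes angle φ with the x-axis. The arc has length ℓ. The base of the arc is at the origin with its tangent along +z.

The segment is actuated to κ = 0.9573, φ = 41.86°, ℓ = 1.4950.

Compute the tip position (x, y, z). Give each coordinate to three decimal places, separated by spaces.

0.670 0.600 1.034

θ = κ·ℓ = 0.9573 × 1.4950 = 1.43116 rad
ρ = (1 − cos θ)/κ = (1 − 0.13918)/0.9573 = 0.89922
z = sin θ / κ = 0.99027/0.9573 = 1.03444
x = ρ cos φ = 0.89922 × cos(41.86°) = 0.66972
y = ρ sin φ = 0.89922 × sin(41.86°) = 0.60006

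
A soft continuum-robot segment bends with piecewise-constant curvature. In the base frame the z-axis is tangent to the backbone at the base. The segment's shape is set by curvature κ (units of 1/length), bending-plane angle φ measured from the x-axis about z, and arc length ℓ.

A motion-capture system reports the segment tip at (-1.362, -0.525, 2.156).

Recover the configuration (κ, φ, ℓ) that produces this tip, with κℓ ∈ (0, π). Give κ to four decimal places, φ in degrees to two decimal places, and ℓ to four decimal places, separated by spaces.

ρ = √(x²+y²) = √(-1.362² + -0.525²) = 1.45968
φ = atan2(y, x) mod 360° = atan2(-0.525, -1.362) = 201.0798°
|p|² = ρ² + z² = 1.45968² + 2.156² = 6.77901
κ = 2ρ / |p|² = 2×1.45968 / 6.77901 = 0.43065
θ = 2·atan2(ρ, z) = 2·atan2(1.45968, 2.156) = 1.19029 rad
ℓ = θ/κ = 1.19029/0.43065 = 2.76395

0.4306 201.08 2.7640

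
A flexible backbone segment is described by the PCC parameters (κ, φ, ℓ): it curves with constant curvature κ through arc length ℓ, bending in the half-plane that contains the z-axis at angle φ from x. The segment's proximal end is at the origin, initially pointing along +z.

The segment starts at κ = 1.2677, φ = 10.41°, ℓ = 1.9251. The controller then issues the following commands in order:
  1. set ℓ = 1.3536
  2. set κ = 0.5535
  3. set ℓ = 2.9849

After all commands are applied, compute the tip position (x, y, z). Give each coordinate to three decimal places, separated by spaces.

1.921 0.353 1.801

initial: κ=1.2677, φ=10.41°, ℓ=1.9251
cmd 1: set ℓ=1.3536 → (κ,φ,ℓ)=(1.2677,10.41°,1.3536) → tip=(0.8881,0.1632,0.7805)
cmd 2: set κ=0.5535 → (κ,φ,ℓ)=(0.5535,10.41°,1.3536) → tip=(0.4758,0.0874,1.2305)
cmd 3: set ℓ=2.9849 → (κ,φ,ℓ)=(0.5535,10.41°,2.9849) → tip=(1.9213,0.3530,1.8007)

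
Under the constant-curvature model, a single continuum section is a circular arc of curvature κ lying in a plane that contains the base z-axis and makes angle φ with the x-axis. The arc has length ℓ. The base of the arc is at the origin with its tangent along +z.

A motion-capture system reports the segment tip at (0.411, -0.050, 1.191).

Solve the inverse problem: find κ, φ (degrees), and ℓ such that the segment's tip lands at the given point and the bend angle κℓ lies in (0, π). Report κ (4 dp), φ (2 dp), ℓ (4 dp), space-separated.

0.5208 353.06 1.2847

ρ = √(x²+y²) = √(0.411² + -0.050²) = 0.41403
φ = atan2(y, x) mod 360° = atan2(-0.050, 0.411) = 353.0638°
|p|² = ρ² + z² = 0.41403² + 1.191² = 1.58990
κ = 2ρ / |p|² = 2×0.41403 / 1.58990 = 0.52082
θ = 2·atan2(ρ, z) = 2·atan2(0.41403, 1.191) = 0.66913 rad
ℓ = θ/κ = 0.66913/0.52082 = 1.28475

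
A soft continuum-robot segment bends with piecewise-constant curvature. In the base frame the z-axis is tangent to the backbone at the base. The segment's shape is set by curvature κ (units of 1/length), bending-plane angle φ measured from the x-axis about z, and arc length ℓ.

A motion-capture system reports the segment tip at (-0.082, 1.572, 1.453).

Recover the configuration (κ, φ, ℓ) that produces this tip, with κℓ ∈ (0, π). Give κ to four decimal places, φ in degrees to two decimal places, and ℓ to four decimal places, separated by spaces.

0.6860 92.99 2.4063

ρ = √(x²+y²) = √(-0.082² + 1.572²) = 1.57414
φ = atan2(y, x) mod 360° = atan2(1.572, -0.082) = 92.9860°
|p|² = ρ² + z² = 1.57414² + 1.453² = 4.58912
κ = 2ρ / |p|² = 2×1.57414 / 4.58912 = 0.68603
θ = 2·atan2(ρ, z) = 2·atan2(1.57414, 1.453) = 1.65079 rad
ℓ = θ/κ = 1.65079/0.68603 = 2.40629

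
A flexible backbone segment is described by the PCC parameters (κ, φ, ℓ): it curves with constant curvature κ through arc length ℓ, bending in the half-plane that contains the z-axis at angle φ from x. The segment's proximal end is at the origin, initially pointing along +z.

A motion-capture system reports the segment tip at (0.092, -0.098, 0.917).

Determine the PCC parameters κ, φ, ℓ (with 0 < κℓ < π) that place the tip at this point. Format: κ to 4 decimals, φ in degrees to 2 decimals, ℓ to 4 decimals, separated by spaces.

0.3130 313.19 0.9301

ρ = √(x²+y²) = √(0.092² + -0.098²) = 0.13442
φ = atan2(y, x) mod 360° = atan2(-0.098, 0.092) = 313.1913°
|p|² = ρ² + z² = 0.13442² + 0.917² = 0.85896
κ = 2ρ / |p|² = 2×0.13442 / 0.85896 = 0.31298
θ = 2·atan2(ρ, z) = 2·atan2(0.13442, 0.917) = 0.29109 rad
ℓ = θ/κ = 0.29109/0.31298 = 0.93008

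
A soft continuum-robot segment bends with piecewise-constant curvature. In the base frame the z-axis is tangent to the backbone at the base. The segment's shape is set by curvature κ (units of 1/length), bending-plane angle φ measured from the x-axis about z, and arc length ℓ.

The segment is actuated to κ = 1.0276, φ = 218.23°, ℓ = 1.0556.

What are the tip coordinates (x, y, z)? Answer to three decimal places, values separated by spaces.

-0.407 -0.321 0.860

θ = κ·ℓ = 1.0276 × 1.0556 = 1.08473 rad
ρ = (1 − cos θ)/κ = (1 − 0.46715)/1.0276 = 0.51854
z = sin θ / κ = 0.88418/1.0276 = 0.86043
x = ρ cos φ = 0.51854 × cos(218.23°) = -0.40733
y = ρ sin φ = 0.51854 × sin(218.23°) = -0.32088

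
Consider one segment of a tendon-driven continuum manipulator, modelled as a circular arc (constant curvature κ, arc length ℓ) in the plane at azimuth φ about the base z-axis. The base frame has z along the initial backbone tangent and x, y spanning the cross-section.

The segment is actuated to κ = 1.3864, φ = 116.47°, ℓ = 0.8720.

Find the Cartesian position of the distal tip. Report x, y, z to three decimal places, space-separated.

-0.208 0.417 0.675

θ = κ·ℓ = 1.3864 × 0.8720 = 1.20894 rad
ρ = (1 − cos θ)/κ = (1 − 0.35401)/1.3864 = 0.46595
z = sin θ / κ = 0.93524/1.3864 = 0.67458
x = ρ cos φ = 0.46595 × cos(116.47°) = -0.20769
y = ρ sin φ = 0.46595 × sin(116.47°) = 0.41710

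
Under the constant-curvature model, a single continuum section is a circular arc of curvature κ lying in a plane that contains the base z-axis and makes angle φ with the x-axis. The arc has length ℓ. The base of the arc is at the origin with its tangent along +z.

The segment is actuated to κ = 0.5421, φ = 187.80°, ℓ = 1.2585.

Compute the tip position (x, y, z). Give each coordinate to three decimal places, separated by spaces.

-0.409 -0.056 1.163

θ = κ·ℓ = 0.5421 × 1.2585 = 0.68223 rad
ρ = (1 − cos θ)/κ = (1 − 0.77617)/0.5421 = 0.41290
z = sin θ / κ = 0.63053/0.5421 = 1.16312
x = ρ cos φ = 0.41290 × cos(187.80°) = -0.40908
y = ρ sin φ = 0.41290 × sin(187.80°) = -0.05604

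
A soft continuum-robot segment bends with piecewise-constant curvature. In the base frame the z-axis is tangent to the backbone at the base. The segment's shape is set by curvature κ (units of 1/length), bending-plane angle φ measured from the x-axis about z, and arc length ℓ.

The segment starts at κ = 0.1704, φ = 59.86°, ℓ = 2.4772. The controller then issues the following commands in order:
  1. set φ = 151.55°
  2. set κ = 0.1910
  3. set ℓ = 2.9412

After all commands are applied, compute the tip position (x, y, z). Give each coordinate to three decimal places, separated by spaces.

initial: κ=0.1704, φ=59.86°, ℓ=2.4772
cmd 1: set φ=151.55° → (κ,φ,ℓ)=(0.1704,151.55°,2.4772) → tip=(-0.4529,0.2454,2.4043)
cmd 2: set κ=0.1910 → (κ,φ,ℓ)=(0.1910,151.55°,2.4772) → tip=(-0.5057,0.2740,2.3858)
cmd 3: set ℓ=2.9412 → (κ,φ,ℓ)=(0.1910,151.55°,2.9412) → tip=(-0.7075,0.3833,2.7889)

-0.707 0.383 2.789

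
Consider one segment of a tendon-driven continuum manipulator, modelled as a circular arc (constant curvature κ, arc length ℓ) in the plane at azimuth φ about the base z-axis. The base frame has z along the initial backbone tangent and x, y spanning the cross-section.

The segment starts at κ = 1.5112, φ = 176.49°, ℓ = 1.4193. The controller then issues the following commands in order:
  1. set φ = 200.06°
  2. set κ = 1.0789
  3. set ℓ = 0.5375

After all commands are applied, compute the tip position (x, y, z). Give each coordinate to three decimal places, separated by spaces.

initial: κ=1.5112, φ=176.49°, ℓ=1.4193
cmd 1: set φ=200.06° → (κ,φ,ℓ)=(1.5112,200.06°,1.4193) → tip=(-0.9591,-0.3502,0.5557)
cmd 2: set κ=1.0789 → (κ,φ,ℓ)=(1.0789,200.06°,1.4193) → tip=(-0.8362,-0.3054,0.9261)
cmd 3: set ℓ=0.5375 → (κ,φ,ℓ)=(1.0789,200.06°,0.5375) → tip=(-0.1423,-0.0520,0.5079)

-0.142 -0.052 0.508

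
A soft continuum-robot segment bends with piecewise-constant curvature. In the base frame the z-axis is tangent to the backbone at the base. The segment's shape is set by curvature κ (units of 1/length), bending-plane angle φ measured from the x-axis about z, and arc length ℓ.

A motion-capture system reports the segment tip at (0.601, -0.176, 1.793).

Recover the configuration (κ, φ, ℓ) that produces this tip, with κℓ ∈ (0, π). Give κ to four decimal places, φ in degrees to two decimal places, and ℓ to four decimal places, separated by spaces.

0.3472 343.68 1.9354

ρ = √(x²+y²) = √(0.601² + -0.176²) = 0.62624
φ = atan2(y, x) mod 360° = atan2(-0.176, 0.601) = 343.6776°
|p|² = ρ² + z² = 0.62624² + 1.793² = 3.60703
κ = 2ρ / |p|² = 2×0.62624 / 3.60703 = 0.34723
θ = 2·atan2(ρ, z) = 2·atan2(0.62624, 1.793) = 0.67205 rad
ℓ = θ/κ = 0.67205/0.34723 = 1.93543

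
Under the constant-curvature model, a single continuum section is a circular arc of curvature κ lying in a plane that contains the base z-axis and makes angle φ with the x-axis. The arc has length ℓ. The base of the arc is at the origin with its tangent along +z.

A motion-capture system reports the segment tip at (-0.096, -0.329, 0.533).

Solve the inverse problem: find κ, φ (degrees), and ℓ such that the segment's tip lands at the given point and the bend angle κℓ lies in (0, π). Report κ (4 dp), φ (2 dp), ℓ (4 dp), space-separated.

ρ = √(x²+y²) = √(-0.096² + -0.329²) = 0.34272
φ = atan2(y, x) mod 360° = atan2(-0.329, -0.096) = 253.7331°
|p|² = ρ² + z² = 0.34272² + 0.533² = 0.40155
κ = 2ρ / |p|² = 2×0.34272 / 0.40155 = 1.70700
θ = 2·atan2(ρ, z) = 2·atan2(0.34272, 0.533) = 1.14288 rad
ℓ = θ/κ = 1.14288/1.70700 = 0.66952

1.7070 253.73 0.6695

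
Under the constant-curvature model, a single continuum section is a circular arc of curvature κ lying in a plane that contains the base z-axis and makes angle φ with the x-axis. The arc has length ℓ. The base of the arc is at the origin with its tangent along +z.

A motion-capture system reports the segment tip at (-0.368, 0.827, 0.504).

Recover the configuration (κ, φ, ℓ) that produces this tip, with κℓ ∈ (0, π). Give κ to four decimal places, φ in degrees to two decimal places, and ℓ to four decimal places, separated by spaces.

ρ = √(x²+y²) = √(-0.368² + 0.827²) = 0.90518
φ = atan2(y, x) mod 360° = atan2(0.827, -0.368) = 113.9882°
|p|² = ρ² + z² = 0.90518² + 0.504² = 1.07337
κ = 2ρ / |p|² = 2×0.90518 / 1.07337 = 1.68662
θ = 2·atan2(ρ, z) = 2·atan2(0.90518, 0.504) = 2.12550 rad
ℓ = θ/κ = 2.12550/1.68662 = 1.26022

1.6866 113.99 1.2602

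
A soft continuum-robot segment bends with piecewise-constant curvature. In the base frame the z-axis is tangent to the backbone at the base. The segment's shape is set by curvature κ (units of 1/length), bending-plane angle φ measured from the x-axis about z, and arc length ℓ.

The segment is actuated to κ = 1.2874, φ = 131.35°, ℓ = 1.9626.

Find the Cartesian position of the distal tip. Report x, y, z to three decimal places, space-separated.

θ = κ·ℓ = 1.2874 × 1.9626 = 2.52665 rad
ρ = (1 − cos θ)/κ = (1 − -0.81681)/1.2874 = 1.41122
z = sin θ / κ = 0.57691/1.2874 = 0.44812
x = ρ cos φ = 1.41122 × cos(131.35°) = -0.93233
y = ρ sin φ = 1.41122 × sin(131.35°) = 1.05939

-0.932 1.059 0.448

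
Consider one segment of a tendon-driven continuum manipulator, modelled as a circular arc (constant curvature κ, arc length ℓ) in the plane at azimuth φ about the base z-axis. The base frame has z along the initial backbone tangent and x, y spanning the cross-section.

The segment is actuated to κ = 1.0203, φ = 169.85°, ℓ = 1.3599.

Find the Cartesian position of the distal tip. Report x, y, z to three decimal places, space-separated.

θ = κ·ℓ = 1.0203 × 1.3599 = 1.38751 rad
ρ = (1 − cos θ)/κ = (1 − 0.18227)/1.0203 = 0.80146
z = sin θ / κ = 0.98325/1.0203 = 0.96369
x = ρ cos φ = 0.80146 × cos(169.85°) = -0.78892
y = ρ sin φ = 0.80146 × sin(169.85°) = 0.14124

-0.789 0.141 0.964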